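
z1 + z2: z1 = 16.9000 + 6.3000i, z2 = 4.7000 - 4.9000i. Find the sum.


Real: 16.9 + 4.7 = 21.6
Imag: 6.3 - 4.9 = 1.4

21.6000 + 1.4000i


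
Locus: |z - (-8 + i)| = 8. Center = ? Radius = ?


|z - z0| = r is a circle with center z0 and radius r.
Center = (-8, 1), radius = 8

Circle with center (-8, 1) and radius 8


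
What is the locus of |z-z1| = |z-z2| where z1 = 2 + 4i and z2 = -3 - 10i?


Equal distances means the locus is the perpendicular bisector of z1 and z2.
Midpoint = ((2+(-3))/2, (4+(-10))/2) = (-0.5000, -3.0000)

Perpendicular bisector through (-0.5000, -3.0000)


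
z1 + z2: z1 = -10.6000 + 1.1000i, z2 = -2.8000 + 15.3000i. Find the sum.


Real: -10.6 - 2.8 = -13.4
Imag: 1.1 + 15.3 = 16.4

-13.4000 + 16.4000i


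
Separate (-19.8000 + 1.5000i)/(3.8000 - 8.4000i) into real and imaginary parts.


Multiply by conjugate: (-19.8000 + 1.5000i)(3.8000 + 8.4000i) / (3.8^2 + (-8.4)^2)
Numerator real = -19.8*3.8 + 1.5*(-8.4) = -87.84
Numerator imag = 1.5*3.8 - (-19.8)*(-8.4) = -160.62
Denominator = 85
Re(z) = -87.84/85 = -1.0334
Im(z) = -160.62/85 = -1.8896

Re(z) = -1.0334, Im(z) = -1.8896


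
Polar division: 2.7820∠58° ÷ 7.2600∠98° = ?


r = 2.7820 / 7.2600 = 0.3832
theta = 58° - 98° = -40° = 320° (mod 360)

0.3832 cis(320°)


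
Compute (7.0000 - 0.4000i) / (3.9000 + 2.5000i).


Conjugate of z2 = 3.9000 - 2.5000i
Numerator: (7.0000 - 0.4000i)(3.9000 - 2.5000i) = 26.3000 - 19.0600i
Denominator: 3.9^2 + 2.5^2 = 21.46
Result = (26.3000 - 19.0600i)/21.46

1.2255 - 0.8882i


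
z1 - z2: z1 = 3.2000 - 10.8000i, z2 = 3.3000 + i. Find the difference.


Real: 3.2 - 3.3 = -0.1
Imag: -10.8 - 1 = -11.8

-0.1000 - 11.8000i


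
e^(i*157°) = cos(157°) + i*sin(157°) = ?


cos(157°) = -0.9205
sin(157°) = 0.3907

e^(i*157°) = -0.9205 + 0.3907i


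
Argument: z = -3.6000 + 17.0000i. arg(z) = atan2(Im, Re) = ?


Re = -3.6, Im = 17
arg = atan2(17, -3.6) = 101.9566 degrees

arg(z) = 101.9566 degrees


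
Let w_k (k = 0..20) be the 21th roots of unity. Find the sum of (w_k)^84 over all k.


The roots are w_k = w^k with w = e^(2*pi*i/21), and (w^k)^84 = (w^84)^k.
So S = 1 + u + u^2 + ... + u^(20) with u = w^84.
84 = 4*21 + 0, so 84 is a multiple of 21 and u = (w^21)^4 = 1.
Every one of the 21 terms equals 1: S = 21

S = 21


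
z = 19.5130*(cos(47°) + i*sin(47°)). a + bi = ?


a = 19.5130*cos(47°) = 19.5130*0.681998 = 13.3078
b = 19.5130*sin(47°) = 19.5130*0.731354 = 14.2709

13.3078 + 14.2709i


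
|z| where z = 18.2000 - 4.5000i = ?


|z| = sqrt(18.2^2 + (-4.5)^2) = sqrt(331.24 + 20.25) = sqrt(351.49) = 18.7481

|z| = 18.7481


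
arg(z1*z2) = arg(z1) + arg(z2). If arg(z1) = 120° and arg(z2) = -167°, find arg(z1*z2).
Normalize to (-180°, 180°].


arg(z1*z2) = 120° - 167° = -47°
Normalized to (-180°, 180°]: -47°

-47°


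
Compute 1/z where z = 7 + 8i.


|z|^2 = 49+64 = 113
1/z = (7 - 8i)/113

1/z = 0.0619 - 0.0708i


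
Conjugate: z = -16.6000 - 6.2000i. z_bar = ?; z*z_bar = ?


z_bar = -16.6000 + 6.2000i
z*z_bar = (-16.6)^2 + (-6.2)^2 = 275.56 + 38.44 = 314

z_bar = -16.6000 + 6.2000i, z*z_bar = 314


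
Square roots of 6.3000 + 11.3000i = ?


|z| = sqrt(39.69+127.69) = 12.9375
sqrt((|z|+a)/2) = sqrt((12.9375+6.3)/2) = sqrt(9.6188) = 3.1014
sqrt((|z|-a)/2) = sqrt((12.9375-6.3)/2) = sqrt(3.3188) = 1.8217

±(3.1014 + 1.8217i) i.e. 3.1014 + 1.8217i and -3.1014 - 1.8217i


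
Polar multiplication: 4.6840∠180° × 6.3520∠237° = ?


r = 4.6840 * 6.3520 = 29.7528
theta = 180° + 237° = 417° = 57° (mod 360)

29.7528 cis(57°)


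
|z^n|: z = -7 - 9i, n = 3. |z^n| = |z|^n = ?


|z| = sqrt(49+81) = sqrt(130) = 11.4018
|z^3| = |z|^3 = (sqrt(130))^3 = 130*sqrt(130)

|z^3| = 130*sqrt(130) ≈ 1482.2281


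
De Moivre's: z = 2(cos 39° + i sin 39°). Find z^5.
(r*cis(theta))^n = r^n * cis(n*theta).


r^5 = 2^5 = 32
n*theta = 5*39° = 195° = 195° (mod 360)
a = 32*cos(195°) = -30.9096
b = 32*sin(195°) = -8.2822

32 cis(195°) = -30.9096 - 8.2822i


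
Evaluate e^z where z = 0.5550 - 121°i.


e^0.5550 = 1.74194
cos(-121°) = -0.51504
sin(-121°) = -0.85717
Real = 1.74194*(-0.51504) = -0.8972
Imag = 1.74194*(-0.85717) = -1.4931

-0.8972 - 1.4931i


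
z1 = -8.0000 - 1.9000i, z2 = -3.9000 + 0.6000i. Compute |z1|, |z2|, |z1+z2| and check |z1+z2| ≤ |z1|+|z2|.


|z1| = sqrt((-8)^2 + (-1.9)^2) = sqrt(67.61) = 8.2225
|z2| = sqrt((-3.9)^2 + 0.6^2) = sqrt(15.57) = 3.9459
z1+z2 = -11.9000 - 1.3000i
|z1+z2| = sqrt(143.3) = 11.9708
|z1|+|z2| = 8.2225 + 3.9459 = 12.1684

|z1+z2| = 11.9708 ≤ |z1|+|z2| = 12.1684 (verified)


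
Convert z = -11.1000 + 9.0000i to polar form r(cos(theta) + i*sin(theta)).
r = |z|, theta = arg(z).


r = sqrt(123.21+81) = sqrt(204.21) = 14.2902
theta = atan2(9, -11.1) = 140.9645 degrees

r = 14.2902, theta = 140.9645 degrees


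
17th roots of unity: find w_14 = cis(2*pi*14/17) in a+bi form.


Angle = 360*14/17 = 296.4706°
a = cos(296.4706°) = 0.4457
b = sin(296.4706°) = -0.8952

0.4457 - 0.8952i


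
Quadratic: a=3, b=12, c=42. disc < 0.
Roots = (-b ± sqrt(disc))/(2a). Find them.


disc = 12^2 - 4*3*42 = 144 - 504 = -360
sqrt(|disc|) = sqrt(360) = 18.9737
Real part = -12/(2*3) = -2.0000
Imag part = 18.9737/(2*3) = 3.1623

-2.0000 ± 3.1623i


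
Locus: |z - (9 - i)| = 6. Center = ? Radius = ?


|z - z0| = r is a circle with center z0 and radius r.
Center = (9, -1), radius = 6

Circle with center (9, -1) and radius 6


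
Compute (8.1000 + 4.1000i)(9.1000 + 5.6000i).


Real = 8.1*9.1 - 4.1*5.6 = 73.71 - 22.96 = 50.75
Imag = 8.1*5.6 + 9.1*4.1 = 45.36 + 37.31 = 82.67

50.7500 + 82.6700i


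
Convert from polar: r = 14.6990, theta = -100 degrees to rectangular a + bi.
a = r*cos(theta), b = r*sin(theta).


a = 14.6990*cos(-100°) = 14.6990*(-0.17365) = -2.5525
b = 14.6990*sin(-100°) = 14.6990*(-0.98481) = -14.4757

-2.5525 - 14.4757i


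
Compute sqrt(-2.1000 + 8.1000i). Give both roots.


|z| = sqrt(4.41+65.61) = 8.3678
sqrt((|z|+a)/2) = sqrt((8.3678+(-2.1))/2) = sqrt(3.1339) = 1.7703
sqrt((|z|-a)/2) = sqrt((8.3678-(-2.1))/2) = sqrt(5.2339) = 2.2878

±(1.7703 + 2.2878i) i.e. 1.7703 + 2.2878i and -1.7703 - 2.2878i


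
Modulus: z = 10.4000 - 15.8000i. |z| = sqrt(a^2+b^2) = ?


|z| = sqrt(10.4^2 + (-15.8)^2) = sqrt(108.16 + 249.64) = sqrt(357.8) = 18.9156

|z| = 18.9156


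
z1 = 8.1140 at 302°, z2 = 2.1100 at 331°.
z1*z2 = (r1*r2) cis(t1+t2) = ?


r = 8.1140 * 2.1100 = 17.1205
theta = 302° + 331° = 633° = 273° (mod 360)

17.1205 cis(273°)


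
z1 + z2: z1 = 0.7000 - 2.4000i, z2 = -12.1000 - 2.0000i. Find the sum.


Real: 0.7 - 12.1 = -11.4
Imag: -2.4 - 2 = -4.4

-11.4000 - 4.4000i


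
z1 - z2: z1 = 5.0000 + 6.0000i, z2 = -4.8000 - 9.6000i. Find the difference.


Real: 5 + 4.8 = 9.8
Imag: 6 + 9.6 = 15.6

9.8000 + 15.6000i


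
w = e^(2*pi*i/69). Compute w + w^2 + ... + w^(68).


With w = e^(2*pi*i/69), all 69 of the 69th roots of unity w^0 = 1, w, ..., w^(68) sum to 0: 1 + w + ... + w^(68) = (1 - w^69)/(1 - w) = 0 since w^69 = 1, w ≠ 1.
Removing the root 1: w + w^2 + ... + w^(68) = 0 - 1 = -1

Sum = -1


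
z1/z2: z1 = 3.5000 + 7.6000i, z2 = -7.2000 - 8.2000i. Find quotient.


Conjugate of z2 = -7.2000 + 8.2000i
Numerator: (3.5000 + 7.6000i)(-7.2000 + 8.2000i) = -87.5200 - 26.0200i
Denominator: (-7.2)^2 + (-8.2)^2 = 119.08
Result = (-87.5200 - 26.0200i)/119.08

-0.7350 - 0.2185i


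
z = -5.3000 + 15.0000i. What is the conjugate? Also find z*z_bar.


z_bar = -5.3000 - 15.0000i
z*z_bar = (-5.3)^2 + 15^2 = 28.09 + 225 = 253.09

z_bar = -5.3000 - 15.0000i, z*z_bar = 253.09


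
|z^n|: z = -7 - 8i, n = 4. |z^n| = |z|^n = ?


|z| = sqrt(49+64) = sqrt(113) = 10.6301
|z^4| = |z|^4 = (sqrt(113))^4 = 113^2 = 12769

|z^4| = 12769


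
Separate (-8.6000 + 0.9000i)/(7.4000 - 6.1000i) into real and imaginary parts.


Multiply by conjugate: (-8.6000 + 0.9000i)(7.4000 + 6.1000i) / (7.4^2 + (-6.1)^2)
Numerator real = -8.6*7.4 + 0.9*(-6.1) = -69.13
Numerator imag = 0.9*7.4 - (-8.6)*(-6.1) = -45.8
Denominator = 91.97
Re(z) = -69.13/91.97 = -0.7517
Im(z) = -45.8/91.97 = -0.4980

Re(z) = -0.7517, Im(z) = -0.4980


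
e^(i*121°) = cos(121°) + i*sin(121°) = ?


cos(121°) = -0.5150
sin(121°) = 0.8572

e^(i*121°) = -0.5150 + 0.8572i


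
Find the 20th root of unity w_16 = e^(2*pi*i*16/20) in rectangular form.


Angle = 360*16/20 = 288°
a = cos(288°) = 0.3090
b = sin(288°) = -0.9511

0.3090 - 0.9511i


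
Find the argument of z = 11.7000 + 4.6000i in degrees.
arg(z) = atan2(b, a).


Re = 11.7, Im = 4.6
arg = atan2(4.6, 11.7) = 21.4629 degrees

arg(z) = 21.4629 degrees


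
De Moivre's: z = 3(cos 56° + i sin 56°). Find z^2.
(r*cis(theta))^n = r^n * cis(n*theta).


r^2 = 3^2 = 9
n*theta = 2*56° = 112° = 112° (mod 360)
a = 9*cos(112°) = -3.3715
b = 9*sin(112°) = 8.3447

9 cis(112°) = -3.3715 + 8.3447i


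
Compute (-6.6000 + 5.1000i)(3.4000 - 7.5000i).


Real = -6.6*3.4 - 5.1*(-7.5) = -22.44 - (-38.25) = 15.81
Imag = -6.6*(-7.5) + 3.4*5.1 = 49.5 + 17.34 = 66.84

15.8100 + 66.8400i


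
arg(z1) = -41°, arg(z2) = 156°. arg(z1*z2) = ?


arg(z1*z2) = -41° + 156° = 115°
Normalized to (-180°, 180°]: 115°

115°


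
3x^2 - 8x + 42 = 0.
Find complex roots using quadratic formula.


disc = (-8)^2 - 4*3*42 = 64 - 504 = -440
sqrt(|disc|) = sqrt(440) = 20.9762
Real part = 8/(2*3) = 1.3333
Imag part = 20.9762/(2*3) = 3.4960

1.3333 ± 3.4960i


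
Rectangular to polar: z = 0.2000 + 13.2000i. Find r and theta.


r = sqrt(0.04+174.24) = sqrt(174.28) = 13.2015
theta = atan2(13.2, 0.2) = 89.1319 degrees

r = 13.2015, theta = 89.1319 degrees


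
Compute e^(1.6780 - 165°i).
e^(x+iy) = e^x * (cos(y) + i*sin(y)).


e^1.6780 = 5.3548
cos(-165°) = -0.96593
sin(-165°) = -0.25882
Real = 5.3548*(-0.96593) = -5.1724
Imag = 5.3548*(-0.25882) = -1.3859

-5.1724 - 1.3859i


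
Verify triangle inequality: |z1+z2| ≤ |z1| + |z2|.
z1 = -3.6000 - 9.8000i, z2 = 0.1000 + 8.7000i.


|z1| = sqrt((-3.6)^2 + (-9.8)^2) = sqrt(109) = 10.4403
|z2| = sqrt(0.1^2 + 8.7^2) = sqrt(75.7) = 8.7006
z1+z2 = -3.5000 - 1.1000i
|z1+z2| = sqrt(13.46) = 3.6688
|z1|+|z2| = 10.4403 + 8.7006 = 19.1409

|z1+z2| = 3.6688 ≤ |z1|+|z2| = 19.1409 (verified)


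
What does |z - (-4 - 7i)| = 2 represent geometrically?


|z - z0| = r is a circle with center z0 and radius r.
Center = (-4, -7), radius = 2

Circle with center (-4, -7) and radius 2


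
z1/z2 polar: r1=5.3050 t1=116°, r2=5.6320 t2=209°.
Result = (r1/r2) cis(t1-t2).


r = 5.3050 / 5.6320 = 0.9419
theta = 116° - 209° = -93° = 267° (mod 360)

0.9419 cis(267°)


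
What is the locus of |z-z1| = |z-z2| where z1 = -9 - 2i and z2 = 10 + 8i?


Equal distances means the locus is the perpendicular bisector of z1 and z2.
Midpoint = ((-9+10)/2, (-2+8)/2) = (0.5000, 3.0000)

Perpendicular bisector through (0.5000, 3.0000)


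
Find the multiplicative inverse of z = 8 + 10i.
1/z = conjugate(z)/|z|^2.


|z|^2 = 64+100 = 164
1/z = (8 - 10i)/164

1/z = 0.0488 - 0.0610i


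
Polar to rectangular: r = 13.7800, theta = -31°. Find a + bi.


a = 13.7800*cos(-31°) = 13.7800*0.85717 = 11.8118
b = 13.7800*sin(-31°) = 13.7800*(-0.515038) = -7.0972

11.8118 - 7.0972i


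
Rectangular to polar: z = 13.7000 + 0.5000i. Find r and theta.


r = sqrt(187.69+0.25) = sqrt(187.94) = 13.7091
theta = atan2(0.5, 13.7) = 2.0902 degrees

r = 13.7091, theta = 2.0902 degrees


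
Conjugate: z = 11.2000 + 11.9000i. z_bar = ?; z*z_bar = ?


z_bar = 11.2000 - 11.9000i
z*z_bar = 11.2^2 + 11.9^2 = 125.44 + 141.61 = 267.05

z_bar = 11.2000 - 11.9000i, z*z_bar = 267.05


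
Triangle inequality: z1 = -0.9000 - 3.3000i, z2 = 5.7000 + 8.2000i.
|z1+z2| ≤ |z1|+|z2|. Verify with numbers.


|z1| = sqrt((-0.9)^2 + (-3.3)^2) = sqrt(11.7) = 3.4205
|z2| = sqrt(5.7^2 + 8.2^2) = sqrt(99.73) = 9.9865
z1+z2 = 4.8000 + 4.9000i
|z1+z2| = sqrt(47.05) = 6.8593
|z1|+|z2| = 3.4205 + 9.9865 = 13.4070

|z1+z2| = 6.8593 ≤ |z1|+|z2| = 13.4070 (verified)


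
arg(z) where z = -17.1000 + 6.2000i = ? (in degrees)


Re = -17.1, Im = 6.2
arg = atan2(6.2, -17.1) = 160.0707 degrees

arg(z) = 160.0707 degrees


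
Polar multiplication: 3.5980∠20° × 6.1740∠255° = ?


r = 3.5980 * 6.1740 = 22.2141
theta = 20° + 255° = 275° = 275° (mod 360)

22.2141 cis(275°)


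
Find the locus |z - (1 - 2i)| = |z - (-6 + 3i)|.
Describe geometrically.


Equal distances means the locus is the perpendicular bisector of z1 and z2.
Midpoint = ((1+(-6))/2, (-2+3)/2) = (-2.5000, 0.5000)

Perpendicular bisector through (-2.5000, 0.5000)


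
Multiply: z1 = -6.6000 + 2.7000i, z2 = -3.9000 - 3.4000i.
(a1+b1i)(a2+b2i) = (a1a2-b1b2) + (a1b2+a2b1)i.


Real = -6.6*(-3.9) - 2.7*(-3.4) = 25.74 - (-9.18) = 34.92
Imag = -6.6*(-3.4) - (3.9)*2.7 = 22.44 - (10.53) = 11.91

34.9200 + 11.9100i


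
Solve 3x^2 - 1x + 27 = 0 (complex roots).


disc = (-1)^2 - 4*3*27 = 1 - 324 = -323
sqrt(|disc|) = sqrt(323) = 17.9722
Real part = 1/(2*3) = 0.1667
Imag part = 17.9722/(2*3) = 2.9954

0.1667 ± 2.9954i


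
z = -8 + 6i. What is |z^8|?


|z| = sqrt(64+36) = sqrt(100) = 10
|z^8| = |z|^8 = 10^8 = 100000000

|z^8| = 100000000


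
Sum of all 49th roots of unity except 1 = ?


With w = e^(2*pi*i/49), all 49 of the 49th roots of unity w^0 = 1, w, ..., w^(48) sum to 0: 1 + w + ... + w^(48) = (1 - w^49)/(1 - w) = 0 since w^49 = 1, w ≠ 1.
Removing the root 1: w + w^2 + ... + w^(48) = 0 - 1 = -1

Sum = -1


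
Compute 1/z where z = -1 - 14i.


|z|^2 = 1+196 = 197
1/z = (-1 + 14i)/197

1/z = -0.0051 + 0.0711i


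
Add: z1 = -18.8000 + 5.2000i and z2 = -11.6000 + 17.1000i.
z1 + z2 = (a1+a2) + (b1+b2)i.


Real: -18.8 - 11.6 = -30.4
Imag: 5.2 + 17.1 = 22.3

-30.4000 + 22.3000i


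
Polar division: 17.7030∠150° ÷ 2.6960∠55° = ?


r = 17.7030 / 2.6960 = 6.5664
theta = 150° - 55° = 95° = 95° (mod 360)

6.5664 cis(95°)


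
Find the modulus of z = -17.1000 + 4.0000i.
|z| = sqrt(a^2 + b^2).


|z| = sqrt((-17.1)^2 + 4^2) = sqrt(292.41 + 16) = sqrt(308.41) = 17.5616

|z| = 17.5616


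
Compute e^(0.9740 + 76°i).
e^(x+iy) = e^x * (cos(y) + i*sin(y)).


e^0.9740 = 2.6485
cos(76°) = 0.2419
sin(76°) = 0.9703
Real = 2.6485*0.2419 = 0.6407
Imag = 2.6485*0.9703 = 2.5698

0.6407 + 2.5698i


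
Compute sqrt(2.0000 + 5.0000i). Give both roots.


|z| = sqrt(4+25) = 5.3852
sqrt((|z|+a)/2) = sqrt((5.3852+2)/2) = sqrt(3.6926) = 1.9216
sqrt((|z|-a)/2) = sqrt((5.3852-2)/2) = sqrt(1.6926) = 1.3010

±(1.9216 + 1.3010i) i.e. 1.9216 + 1.3010i and -1.9216 - 1.3010i


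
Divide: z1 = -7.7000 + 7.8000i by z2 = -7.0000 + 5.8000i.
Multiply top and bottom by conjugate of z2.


Conjugate of z2 = -7.0000 - 5.8000i
Numerator: (-7.7000 + 7.8000i)(-7.0000 - 5.8000i) = 99.1400 - 9.9400i
Denominator: (-7)^2 + 5.8^2 = 82.64
Result = (99.1400 - 9.9400i)/82.64

1.1997 - 0.1203i


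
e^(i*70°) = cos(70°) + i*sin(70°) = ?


cos(70°) = 0.3420
sin(70°) = 0.9397

e^(i*70°) = 0.3420 + 0.9397i


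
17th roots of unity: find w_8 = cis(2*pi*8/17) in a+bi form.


Angle = 360*8/17 = 169.4118°
a = cos(169.4118°) = -0.9830
b = sin(169.4118°) = 0.1837

-0.9830 + 0.1837i


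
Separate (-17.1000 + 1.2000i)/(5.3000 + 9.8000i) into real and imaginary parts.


Multiply by conjugate: (-17.1000 + 1.2000i)(5.3000 - 9.8000i) / (5.3^2 + 9.8^2)
Numerator real = -17.1*5.3 + 1.2*9.8 = -78.87
Numerator imag = 1.2*5.3 - (-17.1)*9.8 = 173.94
Denominator = 124.13
Re(z) = -78.87/124.13 = -0.6354
Im(z) = 173.94/124.13 = 1.4013

Re(z) = -0.6354, Im(z) = 1.4013


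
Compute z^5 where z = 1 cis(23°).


r^5 = 1^5 = 1
n*theta = 5*23° = 115° = 115° (mod 360)
a = 1*cos(115°) = -0.4226
b = 1*sin(115°) = 0.9063

1 cis(115°) = -0.4226 + 0.9063i


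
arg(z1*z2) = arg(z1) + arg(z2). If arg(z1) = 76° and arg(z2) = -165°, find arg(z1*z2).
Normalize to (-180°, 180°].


arg(z1*z2) = 76° - 165° = -89°
Normalized to (-180°, 180°]: -89°

-89°


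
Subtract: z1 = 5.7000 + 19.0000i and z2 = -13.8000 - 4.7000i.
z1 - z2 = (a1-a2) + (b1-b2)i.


Real: 5.7 + 13.8 = 19.5
Imag: 19 + 4.7 = 23.7

19.5000 + 23.7000i


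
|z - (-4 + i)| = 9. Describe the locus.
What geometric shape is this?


|z - z0| = r is a circle with center z0 and radius r.
Center = (-4, 1), radius = 9

Circle with center (-4, 1) and radius 9


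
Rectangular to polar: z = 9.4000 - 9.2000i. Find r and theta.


r = sqrt(88.36+84.64) = sqrt(173) = 13.1529
theta = atan2(-9.2, 9.4) = -44.3839 degrees

r = 13.1529, theta = -44.3839 degrees


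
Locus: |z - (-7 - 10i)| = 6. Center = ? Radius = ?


|z - z0| = r is a circle with center z0 and radius r.
Center = (-7, -10), radius = 6

Circle with center (-7, -10) and radius 6


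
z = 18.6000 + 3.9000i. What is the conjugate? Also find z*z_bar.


z_bar = 18.6000 - 3.9000i
z*z_bar = 18.6^2 + 3.9^2 = 345.96 + 15.21 = 361.17

z_bar = 18.6000 - 3.9000i, z*z_bar = 361.17


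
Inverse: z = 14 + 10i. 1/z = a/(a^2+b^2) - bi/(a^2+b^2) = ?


|z|^2 = 196+100 = 296
1/z = (14 - 10i)/296

1/z = 0.0473 - 0.0338i


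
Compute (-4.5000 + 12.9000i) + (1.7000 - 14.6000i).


Real: -4.5 + 1.7 = -2.8
Imag: 12.9 - 14.6 = -1.7

-2.8000 - 1.7000i


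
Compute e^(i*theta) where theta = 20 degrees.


cos(20°) = 0.9397
sin(20°) = 0.3420

e^(i*20°) = 0.9397 + 0.3420i


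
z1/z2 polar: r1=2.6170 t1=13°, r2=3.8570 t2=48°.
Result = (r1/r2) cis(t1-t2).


r = 2.6170 / 3.8570 = 0.6785
theta = 13° - 48° = -35° = 325° (mod 360)

0.6785 cis(325°)


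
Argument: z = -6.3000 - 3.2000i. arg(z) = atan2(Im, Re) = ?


Re = -6.3, Im = -3.2
arg = atan2(-3.2, -6.3) = -153.0723 degrees

arg(z) = -153.0723 degrees


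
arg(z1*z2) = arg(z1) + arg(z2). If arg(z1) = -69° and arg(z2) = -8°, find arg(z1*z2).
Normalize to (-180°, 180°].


arg(z1*z2) = -69° - 8° = -77°
Normalized to (-180°, 180°]: -77°

-77°


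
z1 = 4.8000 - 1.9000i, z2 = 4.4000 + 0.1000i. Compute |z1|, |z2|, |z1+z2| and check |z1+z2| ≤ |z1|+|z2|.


|z1| = sqrt(4.8^2 + (-1.9)^2) = sqrt(26.65) = 5.1624
|z2| = sqrt(4.4^2 + 0.1^2) = sqrt(19.37) = 4.4011
z1+z2 = 9.2000 - 1.8000i
|z1+z2| = sqrt(87.88) = 9.3744
|z1|+|z2| = 5.1624 + 4.4011 = 9.5635

|z1+z2| = 9.3744 ≤ |z1|+|z2| = 9.5635 (verified)


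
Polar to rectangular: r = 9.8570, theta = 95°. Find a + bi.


a = 9.8570*cos(95°) = 9.8570*(-0.08716) = -0.8591
b = 9.8570*sin(95°) = 9.8570*0.9962 = 9.8195

-0.8591 + 9.8195i


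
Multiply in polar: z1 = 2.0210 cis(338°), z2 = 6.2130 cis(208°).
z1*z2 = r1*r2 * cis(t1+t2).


r = 2.0210 * 6.2130 = 12.5565
theta = 338° + 208° = 546° = 186° (mod 360)

12.5565 cis(186°)


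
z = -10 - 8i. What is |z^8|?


|z| = sqrt(100+64) = sqrt(164) = 12.8062
|z^8| = |z|^8 = (sqrt(164))^8 = 164^4 = 723394816

|z^8| = 723394816


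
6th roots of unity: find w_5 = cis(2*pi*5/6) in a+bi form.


Angle = 360*5/6 = 300°
a = cos(300°) = 0.5000
b = sin(300°) = -0.8660

0.5000 - 0.8660i


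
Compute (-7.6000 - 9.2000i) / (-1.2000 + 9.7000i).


Conjugate of z2 = -1.2000 - 9.7000i
Numerator: (-7.6000 - 9.2000i)(-1.2000 - 9.7000i) = -80.1200 + 84.7600i
Denominator: (-1.2)^2 + 9.7^2 = 95.53
Result = (-80.1200 + 84.7600i)/95.53

-0.8387 + 0.8873i


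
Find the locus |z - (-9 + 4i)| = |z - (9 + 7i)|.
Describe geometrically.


Equal distances means the locus is the perpendicular bisector of z1 and z2.
Midpoint = ((-9+9)/2, (4+7)/2) = (0, 5.5000)

Perpendicular bisector through (0, 5.5000)


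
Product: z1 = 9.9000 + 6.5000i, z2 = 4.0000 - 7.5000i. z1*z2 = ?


Real = 9.9*4 - 6.5*(-7.5) = 39.6 - (-48.75) = 88.35
Imag = 9.9*(-7.5) + 4*6.5 = -74.25 + 26 = -48.25

88.3500 - 48.2500i


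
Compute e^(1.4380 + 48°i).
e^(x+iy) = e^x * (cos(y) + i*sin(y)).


e^1.4380 = 4.2123
cos(48°) = 0.66913
sin(48°) = 0.74314
Real = 4.2123*0.66913 = 2.8186
Imag = 4.2123*0.74314 = 3.1303

2.8186 + 3.1303i


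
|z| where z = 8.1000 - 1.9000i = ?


|z| = sqrt(8.1^2 + (-1.9)^2) = sqrt(65.61 + 3.61) = sqrt(69.22) = 8.3199

|z| = 8.3199


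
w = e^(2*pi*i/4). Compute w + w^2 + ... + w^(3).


With w = e^(2*pi*i/4), all 4 of the 4th roots of unity w^0 = 1, w, ..., w^(3) sum to 0: 1 + w + ... + w^(3) = (1 - w^4)/(1 - w) = 0 since w^4 = 1, w ≠ 1.
Removing the root 1: w + w^2 + ... + w^(3) = 0 - 1 = -1

Sum = -1


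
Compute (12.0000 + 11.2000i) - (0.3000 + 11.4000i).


Real: 12 - 0.3 = 11.7
Imag: 11.2 - 11.4 = -0.2

11.7000 - 0.2000i


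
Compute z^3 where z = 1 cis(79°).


r^3 = 1^3 = 1
n*theta = 3*79° = 237° = 237° (mod 360)
a = 1*cos(237°) = -0.5446
b = 1*sin(237°) = -0.8387

1 cis(237°) = -0.5446 - 0.8387i


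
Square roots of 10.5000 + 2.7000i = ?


|z| = sqrt(110.25+7.29) = 10.8416
sqrt((|z|+a)/2) = sqrt((10.8416+10.5)/2) = sqrt(10.6708) = 3.2666
sqrt((|z|-a)/2) = sqrt((10.8416-10.5)/2) = sqrt(0.1708) = 0.4133

±(3.2666 + 0.4133i) i.e. 3.2666 + 0.4133i and -3.2666 - 0.4133i


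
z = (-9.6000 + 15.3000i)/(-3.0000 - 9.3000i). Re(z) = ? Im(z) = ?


Multiply by conjugate: (-9.6000 + 15.3000i)(-3.0000 + 9.3000i) / ((-3)^2 + (-9.3)^2)
Numerator real = -9.6*(-3) + 15.3*(-9.3) = -113.49
Numerator imag = 15.3*(-3) - (-9.6)*(-9.3) = -135.18
Denominator = 95.49
Re(z) = -113.49/95.49 = -1.1885
Im(z) = -135.18/95.49 = -1.4156

Re(z) = -1.1885, Im(z) = -1.4156


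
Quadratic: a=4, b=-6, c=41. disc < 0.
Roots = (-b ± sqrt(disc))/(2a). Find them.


disc = (-6)^2 - 4*4*41 = 36 - 656 = -620
sqrt(|disc|) = sqrt(620) = 24.8998
Real part = 6/(2*4) = 0.7500
Imag part = 24.8998/(2*4) = 3.1125

0.7500 ± 3.1125i


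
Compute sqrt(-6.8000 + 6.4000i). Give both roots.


|z| = sqrt(46.24+40.96) = 9.3381
sqrt((|z|+a)/2) = sqrt((9.3381+(-6.8))/2) = sqrt(1.2690) = 1.1265
sqrt((|z|-a)/2) = sqrt((9.3381-(-6.8))/2) = sqrt(8.0690) = 2.8406

±(1.1265 + 2.8406i) i.e. 1.1265 + 2.8406i and -1.1265 - 2.8406i


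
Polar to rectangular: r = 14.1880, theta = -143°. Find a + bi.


a = 14.1880*cos(-143°) = 14.1880*(-0.798636) = -11.3310
b = 14.1880*sin(-143°) = 14.1880*(-0.60182) = -8.5386

-11.3310 - 8.5386i


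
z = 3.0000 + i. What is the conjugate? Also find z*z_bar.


z_bar = 3.0000 - i
z*z_bar = 3^2 + 1^2 = 9 + 1 = 10

z_bar = 3.0000 - i, z*z_bar = 10


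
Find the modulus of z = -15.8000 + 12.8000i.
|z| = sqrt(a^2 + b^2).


|z| = sqrt((-15.8)^2 + 12.8^2) = sqrt(249.64 + 163.84) = sqrt(413.48) = 20.3342

|z| = 20.3342


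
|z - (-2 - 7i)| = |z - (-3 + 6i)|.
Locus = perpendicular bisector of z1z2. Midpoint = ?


Equal distances means the locus is the perpendicular bisector of z1 and z2.
Midpoint = ((-2+(-3))/2, (-7+6)/2) = (-2.5000, -0.5000)

Perpendicular bisector through (-2.5000, -0.5000)


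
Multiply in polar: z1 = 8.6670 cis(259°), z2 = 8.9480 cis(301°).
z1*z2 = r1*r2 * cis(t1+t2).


r = 8.6670 * 8.9480 = 77.5523
theta = 259° + 301° = 560° = 200° (mod 360)

77.5523 cis(200°)


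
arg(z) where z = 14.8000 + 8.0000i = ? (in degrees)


Re = 14.8, Im = 8
arg = atan2(8, 14.8) = 28.3930 degrees

arg(z) = 28.3930 degrees


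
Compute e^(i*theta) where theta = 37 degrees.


cos(37°) = 0.7986
sin(37°) = 0.6018

e^(i*37°) = 0.7986 + 0.6018i


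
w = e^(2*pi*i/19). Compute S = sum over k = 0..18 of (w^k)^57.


The roots are w_k = w^k with w = e^(2*pi*i/19), and (w^k)^57 = (w^57)^k.
So S = 1 + u + u^2 + ... + u^(18) with u = w^57.
57 = 3*19 + 0, so 57 is a multiple of 19 and u = (w^19)^3 = 1.
Every one of the 19 terms equals 1: S = 19

S = 19


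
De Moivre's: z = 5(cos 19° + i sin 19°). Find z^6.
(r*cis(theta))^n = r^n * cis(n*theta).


r^6 = 5^6 = 15625
n*theta = 6*19° = 114° = 114° (mod 360)
a = 15625*cos(114°) = -6355.2600
b = 15625*sin(114°) = 14274.1478

15625 cis(114°) = -6355.2600 + 14274.1478i


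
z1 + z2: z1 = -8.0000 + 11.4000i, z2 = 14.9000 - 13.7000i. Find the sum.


Real: -8 + 14.9 = 6.9
Imag: 11.4 - 13.7 = -2.3

6.9000 - 2.3000i


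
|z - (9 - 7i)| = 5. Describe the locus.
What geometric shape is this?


|z - z0| = r is a circle with center z0 and radius r.
Center = (9, -7), radius = 5

Circle with center (9, -7) and radius 5


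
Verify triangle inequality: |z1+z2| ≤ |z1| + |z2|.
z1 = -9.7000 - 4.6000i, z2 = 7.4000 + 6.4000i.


|z1| = sqrt((-9.7)^2 + (-4.6)^2) = sqrt(115.25) = 10.7355
|z2| = sqrt(7.4^2 + 6.4^2) = sqrt(95.72) = 9.7837
z1+z2 = -2.3000 + 1.8000i
|z1+z2| = sqrt(8.53) = 2.9206
|z1|+|z2| = 10.7355 + 9.7837 = 20.5192

|z1+z2| = 2.9206 ≤ |z1|+|z2| = 20.5192 (verified)


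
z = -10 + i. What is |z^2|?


|z| = sqrt(100+1) = sqrt(101) = 10.0499
|z^2| = |z|^2 = (sqrt(101))^2 = 101

|z^2| = 101


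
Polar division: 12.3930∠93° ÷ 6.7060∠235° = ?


r = 12.3930 / 6.7060 = 1.8480
theta = 93° - 235° = -142° = 218° (mod 360)

1.8480 cis(218°)


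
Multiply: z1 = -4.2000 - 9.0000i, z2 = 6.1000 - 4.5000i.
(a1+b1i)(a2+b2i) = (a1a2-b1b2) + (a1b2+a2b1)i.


Real = -4.2*6.1 - (-9)*(-4.5) = -25.62 - 40.5 = -66.12
Imag = -4.2*(-4.5) + 6.1*(-9) = 18.9 - (54.9) = -36

-66.1200 - 36.0000i


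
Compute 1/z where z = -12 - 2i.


|z|^2 = 144+4 = 148
1/z = (-12 + 2i)/148

1/z = -0.0811 + 0.0135i


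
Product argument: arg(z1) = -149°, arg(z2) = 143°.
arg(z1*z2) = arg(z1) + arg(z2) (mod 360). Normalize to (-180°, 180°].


arg(z1*z2) = -149° + 143° = -6°
Normalized to (-180°, 180°]: -6°

-6°


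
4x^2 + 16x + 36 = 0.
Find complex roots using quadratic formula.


disc = 16^2 - 4*4*36 = 256 - 576 = -320
sqrt(|disc|) = sqrt(320) = 17.8885
Real part = -16/(2*4) = -2.0000
Imag part = 17.8885/(2*4) = 2.2361

-2.0000 ± 2.2361i


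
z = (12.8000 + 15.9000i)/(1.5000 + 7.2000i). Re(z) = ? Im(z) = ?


Multiply by conjugate: (12.8000 + 15.9000i)(1.5000 - 7.2000i) / (1.5^2 + 7.2^2)
Numerator real = 12.8*1.5 + 15.9*7.2 = 133.68
Numerator imag = 15.9*1.5 - 12.8*7.2 = -68.31
Denominator = 54.09
Re(z) = 133.68/54.09 = 2.4714
Im(z) = -68.31/54.09 = -1.2629

Re(z) = 2.4714, Im(z) = -1.2629


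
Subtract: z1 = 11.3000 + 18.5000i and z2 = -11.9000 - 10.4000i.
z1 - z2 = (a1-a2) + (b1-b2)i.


Real: 11.3 + 11.9 = 23.2
Imag: 18.5 + 10.4 = 28.9

23.2000 + 28.9000i


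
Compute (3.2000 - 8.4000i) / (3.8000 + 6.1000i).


Conjugate of z2 = 3.8000 - 6.1000i
Numerator: (3.2000 - 8.4000i)(3.8000 - 6.1000i) = -39.0800 - 51.4400i
Denominator: 3.8^2 + 6.1^2 = 51.65
Result = (-39.0800 - 51.4400i)/51.65

-0.7566 - 0.9959i


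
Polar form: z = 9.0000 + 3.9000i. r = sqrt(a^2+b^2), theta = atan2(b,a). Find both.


r = sqrt(81+15.21) = sqrt(96.21) = 9.8087
theta = atan2(3.9, 9) = 23.4287 degrees

r = 9.8087, theta = 23.4287 degrees


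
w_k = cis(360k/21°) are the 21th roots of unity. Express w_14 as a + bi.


Angle = 360*14/21 = 240°
a = cos(240°) = -0.5000
b = sin(240°) = -0.8660

-0.5000 - 0.8660i


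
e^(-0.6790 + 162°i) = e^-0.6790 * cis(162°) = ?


e^-0.6790 = 0.5071
cos(162°) = -0.9511
sin(162°) = 0.309
Real = 0.5071*(-0.9511) = -0.4823
Imag = 0.5071*0.309 = 0.1567

-0.4823 + 0.1567i


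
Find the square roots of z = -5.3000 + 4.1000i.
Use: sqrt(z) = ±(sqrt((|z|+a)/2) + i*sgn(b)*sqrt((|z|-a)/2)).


|z| = sqrt(28.09+16.81) = 6.7007
sqrt((|z|+a)/2) = sqrt((6.7007+(-5.3))/2) = sqrt(0.7004) = 0.8369
sqrt((|z|-a)/2) = sqrt((6.7007-(-5.3))/2) = sqrt(6.0004) = 2.4496

±(0.8369 + 2.4496i) i.e. 0.8369 + 2.4496i and -0.8369 - 2.4496i


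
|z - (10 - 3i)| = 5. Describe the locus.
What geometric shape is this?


|z - z0| = r is a circle with center z0 and radius r.
Center = (10, -3), radius = 5

Circle with center (10, -3) and radius 5


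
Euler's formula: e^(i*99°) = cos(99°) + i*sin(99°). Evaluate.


cos(99°) = -0.1564
sin(99°) = 0.9877

e^(i*99°) = -0.1564 + 0.9877i


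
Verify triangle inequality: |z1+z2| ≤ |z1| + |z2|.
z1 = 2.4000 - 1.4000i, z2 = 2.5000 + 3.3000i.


|z1| = sqrt(2.4^2 + (-1.4)^2) = sqrt(7.72) = 2.7785
|z2| = sqrt(2.5^2 + 3.3^2) = sqrt(17.14) = 4.1400
z1+z2 = 4.9000 + 1.9000i
|z1+z2| = sqrt(27.62) = 5.2555
|z1|+|z2| = 2.7785 + 4.1400 = 6.9185

|z1+z2| = 5.2555 ≤ |z1|+|z2| = 6.9185 (verified)


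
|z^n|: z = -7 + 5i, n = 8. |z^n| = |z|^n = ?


|z| = sqrt(49+25) = sqrt(74) = 8.6023
|z^8| = |z|^8 = (sqrt(74))^8 = 74^4 = 29986576

|z^8| = 29986576


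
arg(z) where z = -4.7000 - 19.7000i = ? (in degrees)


Re = -4.7, Im = -19.7
arg = atan2(-19.7, -4.7) = -103.4187 degrees

arg(z) = -103.4187 degrees


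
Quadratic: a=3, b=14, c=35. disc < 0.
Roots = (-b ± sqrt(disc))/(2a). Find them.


disc = 14^2 - 4*3*35 = 196 - 420 = -224
sqrt(|disc|) = sqrt(224) = 14.9666
Real part = -14/(2*3) = -2.3333
Imag part = 14.9666/(2*3) = 2.4944

-2.3333 ± 2.4944i


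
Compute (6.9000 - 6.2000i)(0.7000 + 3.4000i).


Real = 6.9*0.7 - (-6.2)*3.4 = 4.83 - (-21.08) = 25.91
Imag = 6.9*3.4 + 0.7*(-6.2) = 23.46 - (4.34) = 19.12

25.9100 + 19.1200i


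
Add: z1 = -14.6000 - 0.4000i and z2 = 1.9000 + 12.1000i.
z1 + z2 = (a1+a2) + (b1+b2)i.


Real: -14.6 + 1.9 = -12.7
Imag: -0.4 + 12.1 = 11.7

-12.7000 + 11.7000i


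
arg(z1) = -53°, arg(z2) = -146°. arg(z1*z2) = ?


arg(z1*z2) = -53° - 146° = -199°
Normalized to (-180°, 180°]: 161°

161°


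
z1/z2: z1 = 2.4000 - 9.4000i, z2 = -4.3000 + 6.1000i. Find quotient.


Conjugate of z2 = -4.3000 - 6.1000i
Numerator: (2.4000 - 9.4000i)(-4.3000 - 6.1000i) = -67.6600 + 25.7800i
Denominator: (-4.3)^2 + 6.1^2 = 55.7
Result = (-67.6600 + 25.7800i)/55.7

-1.2147 + 0.4628i


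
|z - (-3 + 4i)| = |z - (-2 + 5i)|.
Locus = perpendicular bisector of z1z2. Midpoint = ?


Equal distances means the locus is the perpendicular bisector of z1 and z2.
Midpoint = ((-3+(-2))/2, (4+5)/2) = (-2.5000, 4.5000)

Perpendicular bisector through (-2.5000, 4.5000)


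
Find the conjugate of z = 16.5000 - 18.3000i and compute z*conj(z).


z_bar = 16.5000 + 18.3000i
z*z_bar = 16.5^2 + (-18.3)^2 = 272.25 + 334.89 = 607.14

z_bar = 16.5000 + 18.3000i, z*z_bar = 607.14


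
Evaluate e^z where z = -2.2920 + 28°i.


e^-2.2920 = 0.10106
cos(28°) = 0.8829
sin(28°) = 0.4695
Real = 0.10106*0.8829 = 0.0892
Imag = 0.10106*0.4695 = 0.0474

0.0892 + 0.0474i


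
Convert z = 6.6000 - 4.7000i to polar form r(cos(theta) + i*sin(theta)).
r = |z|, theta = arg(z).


r = sqrt(43.56+22.09) = sqrt(65.65) = 8.1025
theta = atan2(-4.7, 6.6) = -35.4555 degrees

r = 8.1025, theta = -35.4555 degrees


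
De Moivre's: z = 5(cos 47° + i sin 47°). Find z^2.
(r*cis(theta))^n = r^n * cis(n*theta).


r^2 = 5^2 = 25
n*theta = 2*47° = 94° = 94° (mod 360)
a = 25*cos(94°) = -1.7439
b = 25*sin(94°) = 24.9391

25 cis(94°) = -1.7439 + 24.9391i


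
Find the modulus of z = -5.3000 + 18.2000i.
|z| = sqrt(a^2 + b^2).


|z| = sqrt((-5.3)^2 + 18.2^2) = sqrt(28.09 + 331.24) = sqrt(359.33) = 18.9560

|z| = 18.9560


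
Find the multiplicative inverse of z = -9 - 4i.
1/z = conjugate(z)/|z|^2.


|z|^2 = 81+16 = 97
1/z = (-9 + 4i)/97

1/z = -0.0928 + 0.0412i


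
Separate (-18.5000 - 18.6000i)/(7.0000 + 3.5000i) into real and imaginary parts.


Multiply by conjugate: (-18.5000 - 18.6000i)(7.0000 - 3.5000i) / (7^2 + 3.5^2)
Numerator real = -18.5*7 - (18.6)*3.5 = -194.6
Numerator imag = -18.6*7 - (-18.5)*3.5 = -65.45
Denominator = 61.25
Re(z) = -194.6/61.25 = -3.1771
Im(z) = -65.45/61.25 = -1.0686

Re(z) = -3.1771, Im(z) = -1.0686


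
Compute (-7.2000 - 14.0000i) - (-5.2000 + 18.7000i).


Real: -7.2 + 5.2 = -2
Imag: -14 - 18.7 = -32.7

-2.0000 - 32.7000i


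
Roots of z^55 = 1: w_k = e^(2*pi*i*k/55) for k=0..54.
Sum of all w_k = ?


The sum of all 55th roots of unity is 0.
Geometric series: (1 - w^55)/(1 - w) = (1-1)/(1-w) = 0 since w^55 = 1, w ≠ 1.
Alternatively: coefficient of z^54 in z^55 - 1 is 0.

0


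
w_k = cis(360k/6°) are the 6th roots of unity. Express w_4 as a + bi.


Angle = 360*4/6 = 240°
a = cos(240°) = -0.5000
b = sin(240°) = -0.8660

-0.5000 - 0.8660i


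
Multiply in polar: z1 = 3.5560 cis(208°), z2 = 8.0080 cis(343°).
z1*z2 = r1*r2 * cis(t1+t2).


r = 3.5560 * 8.0080 = 28.4764
theta = 208° + 343° = 551° = 191° (mod 360)

28.4764 cis(191°)


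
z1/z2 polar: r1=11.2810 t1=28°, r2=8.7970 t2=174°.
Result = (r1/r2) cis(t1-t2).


r = 11.2810 / 8.7970 = 1.2824
theta = 28° - 174° = -146° = 214° (mod 360)

1.2824 cis(214°)


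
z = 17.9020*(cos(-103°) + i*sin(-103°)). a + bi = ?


a = 17.9020*cos(-103°) = 17.9020*(-0.22495) = -4.0271
b = 17.9020*sin(-103°) = 17.9020*(-0.97437) = -17.4432

-4.0271 - 17.4432i


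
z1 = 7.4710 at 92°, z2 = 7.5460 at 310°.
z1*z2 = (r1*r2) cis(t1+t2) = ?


r = 7.4710 * 7.5460 = 56.3762
theta = 92° + 310° = 402° = 42° (mod 360)

56.3762 cis(42°)


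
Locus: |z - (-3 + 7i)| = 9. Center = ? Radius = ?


|z - z0| = r is a circle with center z0 and radius r.
Center = (-3, 7), radius = 9

Circle with center (-3, 7) and radius 9


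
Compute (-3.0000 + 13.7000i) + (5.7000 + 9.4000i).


Real: -3 + 5.7 = 2.7
Imag: 13.7 + 9.4 = 23.1

2.7000 + 23.1000i


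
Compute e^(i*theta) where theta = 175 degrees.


cos(175°) = -0.9962
sin(175°) = 0.0872

e^(i*175°) = -0.9962 + 0.0872i


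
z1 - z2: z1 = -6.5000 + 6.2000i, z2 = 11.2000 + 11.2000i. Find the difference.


Real: -6.5 - 11.2 = -17.7
Imag: 6.2 - 11.2 = -5

-17.7000 - 5.0000i


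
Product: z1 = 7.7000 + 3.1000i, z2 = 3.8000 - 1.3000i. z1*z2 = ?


Real = 7.7*3.8 - 3.1*(-1.3) = 29.26 - (-4.03) = 33.29
Imag = 7.7*(-1.3) + 3.8*3.1 = -10.01 + 11.78 = 1.77

33.2900 + 1.7700i


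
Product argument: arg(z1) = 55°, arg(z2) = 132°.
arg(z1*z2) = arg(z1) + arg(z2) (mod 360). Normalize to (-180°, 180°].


arg(z1*z2) = 55° + 132° = 187°
Normalized to (-180°, 180°]: -173°

-173°


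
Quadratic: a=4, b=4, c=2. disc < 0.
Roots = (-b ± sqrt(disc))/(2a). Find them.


disc = 4^2 - 4*4*2 = 16 - 32 = -16
sqrt(|disc|) = sqrt(16) = 4.0000
Real part = -4/(2*4) = -0.5000
Imag part = 4.0000/(2*4) = 0.5000

-0.5000 ± 0.5000i


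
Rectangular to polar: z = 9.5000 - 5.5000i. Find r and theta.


r = sqrt(90.25+30.25) = sqrt(120.5) = 10.9772
theta = atan2(-5.5, 9.5) = -30.0686 degrees

r = 10.9772, theta = -30.0686 degrees


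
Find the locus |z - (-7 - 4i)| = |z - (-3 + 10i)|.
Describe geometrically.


Equal distances means the locus is the perpendicular bisector of z1 and z2.
Midpoint = ((-7+(-3))/2, (-4+10)/2) = (-5.0000, 3.0000)

Perpendicular bisector through (-5.0000, 3.0000)


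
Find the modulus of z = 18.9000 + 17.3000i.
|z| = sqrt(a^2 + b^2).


|z| = sqrt(18.9^2 + 17.3^2) = sqrt(357.21 + 299.29) = sqrt(656.5) = 25.6223

|z| = 25.6223


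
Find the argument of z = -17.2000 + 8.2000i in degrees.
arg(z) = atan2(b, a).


Re = -17.2, Im = 8.2
arg = atan2(8.2, -17.2) = 154.5108 degrees

arg(z) = 154.5108 degrees


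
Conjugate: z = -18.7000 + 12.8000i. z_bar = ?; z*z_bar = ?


z_bar = -18.7000 - 12.8000i
z*z_bar = (-18.7)^2 + 12.8^2 = 349.69 + 163.84 = 513.53

z_bar = -18.7000 - 12.8000i, z*z_bar = 513.53


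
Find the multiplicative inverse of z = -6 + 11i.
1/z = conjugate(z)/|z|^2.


|z|^2 = 36+121 = 157
1/z = (-6 - 11i)/157

1/z = -0.0382 - 0.0701i


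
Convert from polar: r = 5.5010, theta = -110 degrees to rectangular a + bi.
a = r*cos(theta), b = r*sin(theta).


a = 5.5010*cos(-110°) = 5.5010*(-0.34202) = -1.8815
b = 5.5010*sin(-110°) = 5.5010*(-0.93969) = -5.1692

-1.8815 - 5.1692i


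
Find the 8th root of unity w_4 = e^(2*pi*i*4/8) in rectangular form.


Angle = 360*4/8 = 180°
a = cos(180°) = -1.0000
b = sin(180°) = 0

-1.0000 + 0i


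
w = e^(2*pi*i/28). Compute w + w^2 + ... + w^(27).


With w = e^(2*pi*i/28), all 28 of the 28th roots of unity w^0 = 1, w, ..., w^(27) sum to 0: 1 + w + ... + w^(27) = (1 - w^28)/(1 - w) = 0 since w^28 = 1, w ≠ 1.
Removing the root 1: w + w^2 + ... + w^(27) = 0 - 1 = -1

Sum = -1


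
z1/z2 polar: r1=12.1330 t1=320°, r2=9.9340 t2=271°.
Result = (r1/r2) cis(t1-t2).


r = 12.1330 / 9.9340 = 1.2214
theta = 320° - 271° = 49° = 49° (mod 360)

1.2214 cis(49°)


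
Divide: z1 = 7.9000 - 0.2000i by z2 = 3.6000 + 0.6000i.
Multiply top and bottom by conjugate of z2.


Conjugate of z2 = 3.6000 - 0.6000i
Numerator: (7.9000 - 0.2000i)(3.6000 - 0.6000i) = 28.3200 - 5.4600i
Denominator: 3.6^2 + 0.6^2 = 13.32
Result = (28.3200 - 5.4600i)/13.32

2.1261 - 0.4099i


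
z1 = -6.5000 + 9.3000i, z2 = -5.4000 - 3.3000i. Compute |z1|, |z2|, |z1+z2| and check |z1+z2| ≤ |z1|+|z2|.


|z1| = sqrt((-6.5)^2 + 9.3^2) = sqrt(128.74) = 11.3464
|z2| = sqrt((-5.4)^2 + (-3.3)^2) = sqrt(40.05) = 6.3285
z1+z2 = -11.9000 + 6.0000i
|z1+z2| = sqrt(177.61) = 13.3270
|z1|+|z2| = 11.3464 + 6.3285 = 17.6749

|z1+z2| = 13.3270 ≤ |z1|+|z2| = 17.6749 (verified)


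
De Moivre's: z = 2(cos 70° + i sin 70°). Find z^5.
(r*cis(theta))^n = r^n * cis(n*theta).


r^5 = 2^5 = 32
n*theta = 5*70° = 350° = 350° (mod 360)
a = 32*cos(350°) = 31.5138
b = 32*sin(350°) = -5.5567

32 cis(350°) = 31.5138 - 5.5567i


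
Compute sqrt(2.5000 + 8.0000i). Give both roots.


|z| = sqrt(6.25+64) = 8.3815
sqrt((|z|+a)/2) = sqrt((8.3815+2.5)/2) = sqrt(5.4408) = 2.3325
sqrt((|z|-a)/2) = sqrt((8.3815-2.5)/2) = sqrt(2.9408) = 1.7149

±(2.3325 + 1.7149i) i.e. 2.3325 + 1.7149i and -2.3325 - 1.7149i


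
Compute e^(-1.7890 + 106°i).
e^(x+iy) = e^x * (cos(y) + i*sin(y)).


e^-1.7890 = 0.16713
cos(106°) = -0.2756
sin(106°) = 0.9613
Real = 0.16713*(-0.2756) = -0.0461
Imag = 0.16713*0.9613 = 0.1607

-0.0461 + 0.1607i


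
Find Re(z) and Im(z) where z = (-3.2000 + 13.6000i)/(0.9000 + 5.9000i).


Multiply by conjugate: (-3.2000 + 13.6000i)(0.9000 - 5.9000i) / (0.9^2 + 5.9^2)
Numerator real = -3.2*0.9 + 13.6*5.9 = 77.36
Numerator imag = 13.6*0.9 - (-3.2)*5.9 = 31.12
Denominator = 35.62
Re(z) = 77.36/35.62 = 2.1718
Im(z) = 31.12/35.62 = 0.8737

Re(z) = 2.1718, Im(z) = 0.8737


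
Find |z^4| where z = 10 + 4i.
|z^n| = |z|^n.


|z| = sqrt(100+16) = sqrt(116) = 10.7703
|z^4| = |z|^4 = (sqrt(116))^4 = 116^2 = 13456

|z^4| = 13456


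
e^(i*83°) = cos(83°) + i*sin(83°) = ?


cos(83°) = 0.1219
sin(83°) = 0.9925

e^(i*83°) = 0.1219 + 0.9925i


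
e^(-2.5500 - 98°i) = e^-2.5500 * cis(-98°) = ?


e^-2.5500 = 0.0781
cos(-98°) = -0.1392
sin(-98°) = -0.9903
Real = 0.0781*(-0.1392) = -0.0109
Imag = 0.0781*(-0.9903) = -0.0773

-0.0109 - 0.0773i


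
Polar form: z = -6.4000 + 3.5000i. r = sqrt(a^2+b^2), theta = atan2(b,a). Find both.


r = sqrt(40.96+12.25) = sqrt(53.21) = 7.2945
theta = atan2(3.5, -6.4) = 151.3269 degrees

r = 7.2945, theta = 151.3269 degrees


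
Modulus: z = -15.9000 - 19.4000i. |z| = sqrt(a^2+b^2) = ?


|z| = sqrt((-15.9)^2 + (-19.4)^2) = sqrt(252.81 + 376.36) = sqrt(629.17) = 25.0833

|z| = 25.0833


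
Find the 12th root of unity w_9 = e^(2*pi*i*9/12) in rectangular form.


Angle = 360*9/12 = 270°
a = cos(270°) = 0
b = sin(270°) = -1.0000

0 - 1.0000i


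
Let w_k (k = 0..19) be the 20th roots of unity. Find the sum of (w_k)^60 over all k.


The roots are w_k = w^k with w = e^(2*pi*i/20), and (w^k)^60 = (w^60)^k.
So S = 1 + u + u^2 + ... + u^(19) with u = w^60.
60 = 3*20 + 0, so 60 is a multiple of 20 and u = (w^20)^3 = 1.
Every one of the 20 terms equals 1: S = 20

S = 20


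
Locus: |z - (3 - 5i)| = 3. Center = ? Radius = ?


|z - z0| = r is a circle with center z0 and radius r.
Center = (3, -5), radius = 3

Circle with center (3, -5) and radius 3


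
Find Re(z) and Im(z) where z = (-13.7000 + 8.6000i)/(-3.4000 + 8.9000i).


Multiply by conjugate: (-13.7000 + 8.6000i)(-3.4000 - 8.9000i) / ((-3.4)^2 + 8.9^2)
Numerator real = -13.7*(-3.4) + 8.6*8.9 = 123.12
Numerator imag = 8.6*(-3.4) - (-13.7)*8.9 = 92.69
Denominator = 90.77
Re(z) = 123.12/90.77 = 1.3564
Im(z) = 92.69/90.77 = 1.0212

Re(z) = 1.3564, Im(z) = 1.0212
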